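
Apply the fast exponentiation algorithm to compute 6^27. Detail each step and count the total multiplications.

Computing 6^27 by squaring (build up from 6^1; each line after the first costs one multiplication):

6^1 = 6
6^2 = (6^1)^2 = 6^2 = 36
6^3 = 6 * 6^2 = 6 * 36 = 216
6^6 = (6^3)^2 = 216^2 = 46656
6^12 = (6^6)^2 = 46656^2 = 2176782336
6^13 = 6 * 6^12 = 6 * 2176782336 = 13060694016
6^26 = (6^13)^2 = 13060694016^2 = 170581728179578208256
6^27 = 6 * 6^26 = 6 * 170581728179578208256 = 1023490369077469249536

Result: 1023490369077469249536
Multiplications needed: 7 (7 lines after 6^1)

6^27 = 1023490369077469249536. Using exponentiation by squaring, this requires 7 multiplications. The key idea: if the exponent is even, square the half-power; if odd, multiply by the base once.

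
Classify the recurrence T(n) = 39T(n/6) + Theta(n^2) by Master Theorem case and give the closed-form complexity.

Master Theorem for T(n) = 39T(n/6) + O(n^2):

a = 39, b = 6, c = 2
log_b(a) = log_6(39) = 2.0447

Case 1: c = 2 < log_6(39) = 2.0447
T(n) = O(n^(log_6 39))

For T(n) = 39T(n/6) + O(n^2): log_6(39) = 2.0447. This is Case 1 of the Master Theorem (c < log_b(a), work dominated by leaves), giving O(n^(log_6 39)).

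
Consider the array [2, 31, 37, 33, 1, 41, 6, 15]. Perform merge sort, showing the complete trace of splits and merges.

Merge sort trace:

Split: [2, 31, 37, 33, 1, 41, 6, 15] -> [2, 31, 37, 33] and [1, 41, 6, 15]
  Split: [2, 31, 37, 33] -> [2, 31] and [37, 33]
    Split: [2, 31] -> [2] and [31]
    Merge: [2] + [31] -> [2, 31]
    Split: [37, 33] -> [37] and [33]
    Merge: [37] + [33] -> [33, 37]
  Merge: [2, 31] + [33, 37] -> [2, 31, 33, 37]
  Split: [1, 41, 6, 15] -> [1, 41] and [6, 15]
    Split: [1, 41] -> [1] and [41]
    Merge: [1] + [41] -> [1, 41]
    Split: [6, 15] -> [6] and [15]
    Merge: [6] + [15] -> [6, 15]
  Merge: [1, 41] + [6, 15] -> [1, 6, 15, 41]
Merge: [2, 31, 33, 37] + [1, 6, 15, 41] -> [1, 2, 6, 15, 31, 33, 37, 41]

Final sorted array: [1, 2, 6, 15, 31, 33, 37, 41]

The merge sort proceeds by recursively splitting the array and merging sorted halves.
After all merges, the sorted array is [1, 2, 6, 15, 31, 33, 37, 41].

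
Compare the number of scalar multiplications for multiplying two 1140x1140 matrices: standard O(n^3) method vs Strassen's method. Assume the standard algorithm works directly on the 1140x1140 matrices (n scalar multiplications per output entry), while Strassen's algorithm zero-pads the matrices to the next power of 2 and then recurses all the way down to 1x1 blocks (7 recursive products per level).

Matrix multiplication for 1140x1140 matrices:

Strassen's algorithm requires power-of-2 dimensions. Pad 1140x1140 to 2048x2048 (next power of 2).

Standard algorithm: 1140^3 = 1481544000 multiplications
Strassen's algorithm: 7^(log2(2048)) = 7^11 = 1977326743 multiplications
Difference: 1481544000 - 1977326743 = -495782743 (Strassen uses MORE here due to padding overhead — for small or just-over-power-of-2 n, padding can outweigh the per-level savings)

Standard: 1481544000 multiplications (1140^3). Strassen: 1977326743 multiplications (7^11, after padding to 2048x2048). Strassen reduces 8 recursive multiplications to 7 at each level.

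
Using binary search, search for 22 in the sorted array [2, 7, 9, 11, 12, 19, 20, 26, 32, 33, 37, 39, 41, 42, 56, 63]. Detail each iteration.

Binary search for 22 in [2, 7, 9, 11, 12, 19, 20, 26, 32, 33, 37, 39, 41, 42, 56, 63]:

lo=0, hi=15, mid=7, arr[mid]=26 -> 26 > 22, search left half
lo=0, hi=6, mid=3, arr[mid]=11 -> 11 < 22, search right half
lo=4, hi=6, mid=5, arr[mid]=19 -> 19 < 22, search right half
lo=6, hi=6, mid=6, arr[mid]=20 -> 20 < 22, search right half
lo=7 > hi=6, target 22 not found

Binary search determines that 22 is not in the array after 4 comparisons. The search space was exhausted without finding the target.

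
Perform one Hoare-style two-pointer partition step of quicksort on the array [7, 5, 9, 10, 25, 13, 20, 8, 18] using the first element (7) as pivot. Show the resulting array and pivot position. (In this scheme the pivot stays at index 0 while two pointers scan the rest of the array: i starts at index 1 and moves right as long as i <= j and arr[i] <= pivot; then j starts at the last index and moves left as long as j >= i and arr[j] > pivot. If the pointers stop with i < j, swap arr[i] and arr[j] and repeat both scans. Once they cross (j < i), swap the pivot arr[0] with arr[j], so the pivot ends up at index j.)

Hoare-style two-pointer partition with pivot = 7:

Initial array: [7, 5, 9, 10, 25, 13, 20, 8, 18]

Pointers start at i = 1, j = 8.
i ends at 2, j ends at 1: the pointers have crossed (j < i), so scanning stops.

Swap pivot arr[0] with arr[1] to place pivot at position 1: [5, 7, 9, 10, 25, 13, 20, 8, 18]
Pivot position: 1

After partitioning with pivot 7, the array becomes [5, 7, 9, 10, 25, 13, 20, 8, 18]. The pivot is placed at index 1. All elements to the left of the pivot are <= 7, and all elements to the right are > 7.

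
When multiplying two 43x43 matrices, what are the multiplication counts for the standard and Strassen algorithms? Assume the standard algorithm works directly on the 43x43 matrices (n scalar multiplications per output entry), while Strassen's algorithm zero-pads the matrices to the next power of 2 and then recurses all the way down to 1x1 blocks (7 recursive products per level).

Matrix multiplication for 43x43 matrices:

Strassen's algorithm requires power-of-2 dimensions. Pad 43x43 to 64x64 (next power of 2).

Standard algorithm: 43^3 = 79507 multiplications
Strassen's algorithm: 7^(log2(64)) = 7^6 = 117649 multiplications
Difference: 79507 - 117649 = -38142 (Strassen uses MORE here due to padding overhead — for small or just-over-power-of-2 n, padding can outweigh the per-level savings)

Standard: 79507 multiplications (43^3). Strassen: 117649 multiplications (7^6, after padding to 64x64). Strassen reduces 8 recursive multiplications to 7 at each level.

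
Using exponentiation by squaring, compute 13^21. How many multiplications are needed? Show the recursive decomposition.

Computing 13^21 by squaring (build up from 13^1; each line after the first costs one multiplication):

13^1 = 13
13^2 = (13^1)^2 = 13^2 = 169
13^4 = (13^2)^2 = 169^2 = 28561
13^5 = 13 * 13^4 = 13 * 28561 = 371293
13^10 = (13^5)^2 = 371293^2 = 137858491849
13^20 = (13^10)^2 = 137858491849^2 = 19004963774880799438801
13^21 = 13 * 13^20 = 13 * 19004963774880799438801 = 247064529073450392704413

Result: 247064529073450392704413
Multiplications needed: 6 (6 lines after 13^1)

13^21 = 247064529073450392704413. Using exponentiation by squaring, this requires 6 multiplications. The key idea: if the exponent is even, square the half-power; if odd, multiply by the base once.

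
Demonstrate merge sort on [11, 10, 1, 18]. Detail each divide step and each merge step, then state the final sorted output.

Merge sort trace:

Split: [11, 10, 1, 18] -> [11, 10] and [1, 18]
  Split: [11, 10] -> [11] and [10]
  Merge: [11] + [10] -> [10, 11]
  Split: [1, 18] -> [1] and [18]
  Merge: [1] + [18] -> [1, 18]
Merge: [10, 11] + [1, 18] -> [1, 10, 11, 18]

Final sorted array: [1, 10, 11, 18]

The merge sort proceeds by recursively splitting the array and merging sorted halves.
After all merges, the sorted array is [1, 10, 11, 18].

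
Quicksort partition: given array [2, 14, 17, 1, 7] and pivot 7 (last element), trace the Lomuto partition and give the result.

Lomuto partition with pivot = 7:

Initial array: [2, 14, 17, 1, 7]

arr[0]=2 <= 7: swap with position 0, array becomes [2, 14, 17, 1, 7]
arr[1]=14 > 7: no swap
arr[2]=17 > 7: no swap
arr[3]=1 <= 7: swap with position 1, array becomes [2, 1, 17, 14, 7]

Place pivot at position 2: [2, 1, 7, 14, 17]
Pivot position: 2

After partitioning with pivot 7, the array becomes [2, 1, 7, 14, 17]. The pivot is placed at index 2. All elements to the left of the pivot are <= 7, and all elements to the right are > 7.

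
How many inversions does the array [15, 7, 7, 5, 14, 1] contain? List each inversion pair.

Finding inversions in [15, 7, 7, 5, 14, 1]:

(0, 1): arr[0]=15 > arr[1]=7
(0, 2): arr[0]=15 > arr[2]=7
(0, 3): arr[0]=15 > arr[3]=5
(0, 4): arr[0]=15 > arr[4]=14
(0, 5): arr[0]=15 > arr[5]=1
(1, 3): arr[1]=7 > arr[3]=5
(1, 5): arr[1]=7 > arr[5]=1
(2, 3): arr[2]=7 > arr[3]=5
(2, 5): arr[2]=7 > arr[5]=1
(3, 5): arr[3]=5 > arr[5]=1
(4, 5): arr[4]=14 > arr[5]=1

Total inversions: 11

The array has 11 inversion(s): (0,1), (0,2), (0,3), (0,4), (0,5), (1,3), (1,5), (2,3), (2,5), (3,5), (4,5). Each pair (i,j) satisfies i < j and arr[i] > arr[j].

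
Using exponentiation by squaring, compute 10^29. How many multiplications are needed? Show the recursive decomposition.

Computing 10^29 by squaring (build up from 10^1; each line after the first costs one multiplication):

10^1 = 10
10^2 = (10^1)^2 = 10^2 = 100
10^3 = 10 * 10^2 = 10 * 100 = 1000
10^6 = (10^3)^2 = 1000^2 = 1000000
10^7 = 10 * 10^6 = 10 * 1000000 = 10000000
10^14 = (10^7)^2 = 10000000^2 = 100000000000000
10^28 = (10^14)^2 = 100000000000000^2 = 10000000000000000000000000000
10^29 = 10 * 10^28 = 10 * 10000000000000000000000000000 = 100000000000000000000000000000

Result: 100000000000000000000000000000
Multiplications needed: 7 (7 lines after 10^1)

10^29 = 100000000000000000000000000000. Using exponentiation by squaring, this requires 7 multiplications. The key idea: if the exponent is even, square the half-power; if odd, multiply by the base once.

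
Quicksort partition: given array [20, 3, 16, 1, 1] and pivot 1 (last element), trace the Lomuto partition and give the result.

Lomuto partition with pivot = 1:

Initial array: [20, 3, 16, 1, 1]

arr[0]=20 > 1: no swap
arr[1]=3 > 1: no swap
arr[2]=16 > 1: no swap
arr[3]=1 <= 1: swap with position 0, array becomes [1, 3, 16, 20, 1]

Place pivot at position 1: [1, 1, 16, 20, 3]
Pivot position: 1

After partitioning with pivot 1, the array becomes [1, 1, 16, 20, 3]. The pivot is placed at index 1. All elements to the left of the pivot are <= 1, and all elements to the right are > 1.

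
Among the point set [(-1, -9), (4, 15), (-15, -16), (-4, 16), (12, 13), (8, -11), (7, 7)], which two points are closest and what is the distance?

Computing all pairwise distances among 7 points:

d((-1, -9), (4, 15)) = 24.5153
d((-1, -9), (-15, -16)) = 15.6525
d((-1, -9), (-4, 16)) = 25.1794
d((-1, -9), (12, 13)) = 25.5539
d((-1, -9), (8, -11)) = 9.2195
d((-1, -9), (7, 7)) = 17.8885
d((4, 15), (-15, -16)) = 36.3593
d((4, 15), (-4, 16)) = 8.0623
d((4, 15), (12, 13)) = 8.2462
d((4, 15), (8, -11)) = 26.3059
d((4, 15), (7, 7)) = 8.544
d((-15, -16), (-4, 16)) = 33.8378
d((-15, -16), (12, 13)) = 39.6232
d((-15, -16), (8, -11)) = 23.5372
d((-15, -16), (7, 7)) = 31.8277
d((-4, 16), (12, 13)) = 16.2788
d((-4, 16), (8, -11)) = 29.5466
d((-4, 16), (7, 7)) = 14.2127
d((12, 13), (8, -11)) = 24.3311
d((12, 13), (7, 7)) = 7.8102 <-- minimum
d((8, -11), (7, 7)) = 18.0278

Closest pair: (12, 13) and (7, 7) with distance 7.8102

The closest pair is (12, 13) and (7, 7) with Euclidean distance 7.8102. For 7 points, brute-force pairwise comparison is shown above. For large n, the divide-and-conquer algorithm (sort by x, recurse on halves, check the dividing strip) achieves O(n log n).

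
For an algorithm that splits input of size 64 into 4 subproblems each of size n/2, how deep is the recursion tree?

For divide and conquer with division factor 2:

Problem sizes at each level:
Level 0: 64
Level 1: 32
Level 2: 16
Level 3: 8
Level 4: 4
Level 5: 2
Level 6: 1

The root is level 0 and the size-1 base case is level 6 (the tree spans levels 0 through 6, i.e. 7 levels counting the root), so the depth is the number of divisions: log_2(64) = 6

The recursion tree depth is log_2(64) = 6. At each level, the problem size is divided by 2, so it takes 6 divisions to reduce to a base case of size 1. The algorithm makes 4 recursive calls at each level.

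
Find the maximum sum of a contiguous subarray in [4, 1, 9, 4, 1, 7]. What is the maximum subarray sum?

Using Kadane's algorithm on [4, 1, 9, 4, 1, 7]:

Scanning through the array:
Position 1 (value 1): max_ending_here = 5, max_so_far = 5
Position 2 (value 9): max_ending_here = 14, max_so_far = 14
Position 3 (value 4): max_ending_here = 18, max_so_far = 18
Position 4 (value 1): max_ending_here = 19, max_so_far = 19
Position 5 (value 7): max_ending_here = 26, max_so_far = 26

Maximum subarray: [4, 1, 9, 4, 1, 7]
Maximum sum: 26

The maximum subarray is [4, 1, 9, 4, 1, 7] with sum 26. This subarray runs from index 0 to index 5.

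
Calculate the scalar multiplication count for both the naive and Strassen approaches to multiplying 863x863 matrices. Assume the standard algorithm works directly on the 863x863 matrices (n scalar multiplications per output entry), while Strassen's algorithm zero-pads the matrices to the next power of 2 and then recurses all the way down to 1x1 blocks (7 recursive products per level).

Matrix multiplication for 863x863 matrices:

Strassen's algorithm requires power-of-2 dimensions. Pad 863x863 to 1024x1024 (next power of 2).

Standard algorithm: 863^3 = 642735647 multiplications
Strassen's algorithm: 7^(log2(1024)) = 7^10 = 282475249 multiplications
Savings: 642735647 - 282475249 = 360260398 multiplications

Standard: 642735647 multiplications (863^3). Strassen: 282475249 multiplications (7^10, after padding to 1024x1024). Strassen reduces 8 recursive multiplications to 7 at each level.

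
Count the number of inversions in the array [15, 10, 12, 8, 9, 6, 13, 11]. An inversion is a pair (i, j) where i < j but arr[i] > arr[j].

Finding inversions in [15, 10, 12, 8, 9, 6, 13, 11]:

(0, 1): arr[0]=15 > arr[1]=10
(0, 2): arr[0]=15 > arr[2]=12
(0, 3): arr[0]=15 > arr[3]=8
(0, 4): arr[0]=15 > arr[4]=9
(0, 5): arr[0]=15 > arr[5]=6
(0, 6): arr[0]=15 > arr[6]=13
(0, 7): arr[0]=15 > arr[7]=11
(1, 3): arr[1]=10 > arr[3]=8
(1, 4): arr[1]=10 > arr[4]=9
(1, 5): arr[1]=10 > arr[5]=6
(2, 3): arr[2]=12 > arr[3]=8
(2, 4): arr[2]=12 > arr[4]=9
(2, 5): arr[2]=12 > arr[5]=6
(2, 7): arr[2]=12 > arr[7]=11
(3, 5): arr[3]=8 > arr[5]=6
(4, 5): arr[4]=9 > arr[5]=6
(6, 7): arr[6]=13 > arr[7]=11

Total inversions: 17

The array has 17 inversion(s): (0,1), (0,2), (0,3), (0,4), (0,5), (0,6), (0,7), (1,3), (1,4), (1,5), (2,3), (2,4), (2,5), (2,7), (3,5), (4,5), (6,7). Each pair (i,j) satisfies i < j and arr[i] > arr[j].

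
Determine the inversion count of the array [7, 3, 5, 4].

Finding inversions in [7, 3, 5, 4]:

(0, 1): arr[0]=7 > arr[1]=3
(0, 2): arr[0]=7 > arr[2]=5
(0, 3): arr[0]=7 > arr[3]=4
(2, 3): arr[2]=5 > arr[3]=4

Total inversions: 4

The array has 4 inversion(s): (0,1), (0,2), (0,3), (2,3). Each pair (i,j) satisfies i < j and arr[i] > arr[j].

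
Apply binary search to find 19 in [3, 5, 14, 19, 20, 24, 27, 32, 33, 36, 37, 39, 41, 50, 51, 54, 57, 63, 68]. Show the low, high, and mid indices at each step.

Binary search for 19 in [3, 5, 14, 19, 20, 24, 27, 32, 33, 36, 37, 39, 41, 50, 51, 54, 57, 63, 68]:

lo=0, hi=18, mid=9, arr[mid]=36 -> 36 > 19, search left half
lo=0, hi=8, mid=4, arr[mid]=20 -> 20 > 19, search left half
lo=0, hi=3, mid=1, arr[mid]=5 -> 5 < 19, search right half
lo=2, hi=3, mid=2, arr[mid]=14 -> 14 < 19, search right half
lo=3, hi=3, mid=3, arr[mid]=19 -> Found target at index 3!

Binary search finds 19 at index 3 after 5 comparisons. The search repeatedly halves the search space by comparing with the middle element.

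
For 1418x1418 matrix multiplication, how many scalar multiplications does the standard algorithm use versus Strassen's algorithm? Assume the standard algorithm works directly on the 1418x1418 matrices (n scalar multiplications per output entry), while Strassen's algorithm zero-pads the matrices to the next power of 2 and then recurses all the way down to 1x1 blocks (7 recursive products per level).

Matrix multiplication for 1418x1418 matrices:

Strassen's algorithm requires power-of-2 dimensions. Pad 1418x1418 to 2048x2048 (next power of 2).

Standard algorithm: 1418^3 = 2851206632 multiplications
Strassen's algorithm: 7^(log2(2048)) = 7^11 = 1977326743 multiplications
Savings: 2851206632 - 1977326743 = 873879889 multiplications

Standard: 2851206632 multiplications (1418^3). Strassen: 1977326743 multiplications (7^11, after padding to 2048x2048). Strassen reduces 8 recursive multiplications to 7 at each level.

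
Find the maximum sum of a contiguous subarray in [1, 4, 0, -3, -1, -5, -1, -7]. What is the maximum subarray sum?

Using Kadane's algorithm on [1, 4, 0, -3, -1, -5, -1, -7]:

Scanning through the array:
Position 1 (value 4): max_ending_here = 5, max_so_far = 5
Position 2 (value 0): max_ending_here = 5, max_so_far = 5
Position 3 (value -3): max_ending_here = 2, max_so_far = 5
Position 4 (value -1): max_ending_here = 1, max_so_far = 5
Position 5 (value -5): max_ending_here = -4, max_so_far = 5
Position 6 (value -1): max_ending_here = -1, max_so_far = 5
Position 7 (value -7): max_ending_here = -7, max_so_far = 5

Maximum subarray: [1, 4]
Maximum sum: 5

The maximum subarray is [1, 4] with sum 5. This subarray runs from index 0 to index 1.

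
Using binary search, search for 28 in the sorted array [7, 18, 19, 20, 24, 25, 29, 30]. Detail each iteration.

Binary search for 28 in [7, 18, 19, 20, 24, 25, 29, 30]:

lo=0, hi=7, mid=3, arr[mid]=20 -> 20 < 28, search right half
lo=4, hi=7, mid=5, arr[mid]=25 -> 25 < 28, search right half
lo=6, hi=7, mid=6, arr[mid]=29 -> 29 > 28, search left half
lo=6 > hi=5, target 28 not found

Binary search determines that 28 is not in the array after 3 comparisons. The search space was exhausted without finding the target.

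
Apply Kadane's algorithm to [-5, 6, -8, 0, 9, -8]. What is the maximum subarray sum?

Using Kadane's algorithm on [-5, 6, -8, 0, 9, -8]:

Scanning through the array:
Position 1 (value 6): max_ending_here = 6, max_so_far = 6
Position 2 (value -8): max_ending_here = -2, max_so_far = 6
Position 3 (value 0): max_ending_here = 0, max_so_far = 6
Position 4 (value 9): max_ending_here = 9, max_so_far = 9
Position 5 (value -8): max_ending_here = 1, max_so_far = 9

Maximum subarray: [0, 9]
Maximum sum: 9

The maximum subarray is [0, 9] with sum 9. This subarray runs from index 3 to index 4.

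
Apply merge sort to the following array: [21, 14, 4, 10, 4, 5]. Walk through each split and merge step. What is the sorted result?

Merge sort trace:

Split: [21, 14, 4, 10, 4, 5] -> [21, 14, 4] and [10, 4, 5]
  Split: [21, 14, 4] -> [21] and [14, 4]
    Split: [14, 4] -> [14] and [4]
    Merge: [14] + [4] -> [4, 14]
  Merge: [21] + [4, 14] -> [4, 14, 21]
  Split: [10, 4, 5] -> [10] and [4, 5]
    Split: [4, 5] -> [4] and [5]
    Merge: [4] + [5] -> [4, 5]
  Merge: [10] + [4, 5] -> [4, 5, 10]
Merge: [4, 14, 21] + [4, 5, 10] -> [4, 4, 5, 10, 14, 21]

Final sorted array: [4, 4, 5, 10, 14, 21]

The merge sort proceeds by recursively splitting the array and merging sorted halves.
After all merges, the sorted array is [4, 4, 5, 10, 14, 21].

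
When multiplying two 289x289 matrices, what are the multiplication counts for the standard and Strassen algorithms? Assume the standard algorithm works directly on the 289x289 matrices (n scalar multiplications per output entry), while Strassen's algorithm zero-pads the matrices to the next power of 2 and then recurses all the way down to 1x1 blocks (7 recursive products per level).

Matrix multiplication for 289x289 matrices:

Strassen's algorithm requires power-of-2 dimensions. Pad 289x289 to 512x512 (next power of 2).

Standard algorithm: 289^3 = 24137569 multiplications
Strassen's algorithm: 7^(log2(512)) = 7^9 = 40353607 multiplications
Difference: 24137569 - 40353607 = -16216038 (Strassen uses MORE here due to padding overhead — for small or just-over-power-of-2 n, padding can outweigh the per-level savings)

Standard: 24137569 multiplications (289^3). Strassen: 40353607 multiplications (7^9, after padding to 512x512). Strassen reduces 8 recursive multiplications to 7 at each level.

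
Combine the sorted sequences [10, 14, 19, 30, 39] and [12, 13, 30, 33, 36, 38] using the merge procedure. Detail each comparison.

Merging process:

Compare 10 vs 12: take 10 from left. Merged: [10]
Compare 14 vs 12: take 12 from right. Merged: [10, 12]
Compare 14 vs 13: take 13 from right. Merged: [10, 12, 13]
Compare 14 vs 30: take 14 from left. Merged: [10, 12, 13, 14]
Compare 19 vs 30: take 19 from left. Merged: [10, 12, 13, 14, 19]
Compare 30 vs 30: take 30 from left. Merged: [10, 12, 13, 14, 19, 30]
Compare 39 vs 30: take 30 from right. Merged: [10, 12, 13, 14, 19, 30, 30]
Compare 39 vs 33: take 33 from right. Merged: [10, 12, 13, 14, 19, 30, 30, 33]
Compare 39 vs 36: take 36 from right. Merged: [10, 12, 13, 14, 19, 30, 30, 33, 36]
Compare 39 vs 38: take 38 from right. Merged: [10, 12, 13, 14, 19, 30, 30, 33, 36, 38]
Append remaining from left: [39]. Merged: [10, 12, 13, 14, 19, 30, 30, 33, 36, 38, 39]

Final merged array: [10, 12, 13, 14, 19, 30, 30, 33, 36, 38, 39]
Total comparisons: 10

The merged array is [10, 12, 13, 14, 19, 30, 30, 33, 36, 38, 39], requiring 10 comparisons. The merge step runs in O(n) time where n is the total number of elements.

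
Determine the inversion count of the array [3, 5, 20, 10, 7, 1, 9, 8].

Finding inversions in [3, 5, 20, 10, 7, 1, 9, 8]:

(0, 5): arr[0]=3 > arr[5]=1
(1, 5): arr[1]=5 > arr[5]=1
(2, 3): arr[2]=20 > arr[3]=10
(2, 4): arr[2]=20 > arr[4]=7
(2, 5): arr[2]=20 > arr[5]=1
(2, 6): arr[2]=20 > arr[6]=9
(2, 7): arr[2]=20 > arr[7]=8
(3, 4): arr[3]=10 > arr[4]=7
(3, 5): arr[3]=10 > arr[5]=1
(3, 6): arr[3]=10 > arr[6]=9
(3, 7): arr[3]=10 > arr[7]=8
(4, 5): arr[4]=7 > arr[5]=1
(6, 7): arr[6]=9 > arr[7]=8

Total inversions: 13

The array has 13 inversion(s): (0,5), (1,5), (2,3), (2,4), (2,5), (2,6), (2,7), (3,4), (3,5), (3,6), (3,7), (4,5), (6,7). Each pair (i,j) satisfies i < j and arr[i] > arr[j].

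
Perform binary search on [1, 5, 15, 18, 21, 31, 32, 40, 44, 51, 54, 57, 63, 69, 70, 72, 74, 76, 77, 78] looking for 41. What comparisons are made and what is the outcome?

Binary search for 41 in [1, 5, 15, 18, 21, 31, 32, 40, 44, 51, 54, 57, 63, 69, 70, 72, 74, 76, 77, 78]:

lo=0, hi=19, mid=9, arr[mid]=51 -> 51 > 41, search left half
lo=0, hi=8, mid=4, arr[mid]=21 -> 21 < 41, search right half
lo=5, hi=8, mid=6, arr[mid]=32 -> 32 < 41, search right half
lo=7, hi=8, mid=7, arr[mid]=40 -> 40 < 41, search right half
lo=8, hi=8, mid=8, arr[mid]=44 -> 44 > 41, search left half
lo=8 > hi=7, target 41 not found

Binary search determines that 41 is not in the array after 5 comparisons. The search space was exhausted without finding the target.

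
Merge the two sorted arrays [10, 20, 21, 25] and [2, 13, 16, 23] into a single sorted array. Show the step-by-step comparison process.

Merging process:

Compare 10 vs 2: take 2 from right. Merged: [2]
Compare 10 vs 13: take 10 from left. Merged: [2, 10]
Compare 20 vs 13: take 13 from right. Merged: [2, 10, 13]
Compare 20 vs 16: take 16 from right. Merged: [2, 10, 13, 16]
Compare 20 vs 23: take 20 from left. Merged: [2, 10, 13, 16, 20]
Compare 21 vs 23: take 21 from left. Merged: [2, 10, 13, 16, 20, 21]
Compare 25 vs 23: take 23 from right. Merged: [2, 10, 13, 16, 20, 21, 23]
Append remaining from left: [25]. Merged: [2, 10, 13, 16, 20, 21, 23, 25]

Final merged array: [2, 10, 13, 16, 20, 21, 23, 25]
Total comparisons: 7

The merged array is [2, 10, 13, 16, 20, 21, 23, 25], requiring 7 comparisons. The merge step runs in O(n) time where n is the total number of elements.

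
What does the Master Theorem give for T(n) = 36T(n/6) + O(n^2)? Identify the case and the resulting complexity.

Master Theorem for T(n) = 36T(n/6) + O(n^2):

a = 36, b = 6, c = 2
log_b(a) = log_6(36) = 2.0000

Case 2: c = 2 = log_6(36) = 2.0000
T(n) = O(n^2 log n) = O(n^2 log n)

For T(n) = 36T(n/6) + O(n^2): log_6(36) = 2.0000. This is Case 2 of the Master Theorem (c = log_b(a), equal work at all levels), giving O(n^2 log n).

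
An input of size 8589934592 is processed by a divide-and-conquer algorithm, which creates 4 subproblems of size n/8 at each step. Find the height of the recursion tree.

For divide and conquer with division factor 8:

Problem sizes at each level:
Level 0: 8589934592
Level 1: 1073741824
Level 2: 134217728
Level 3: 16777216
Level 4: 2097152
Level 5: 262144
Level 6: 32768
Level 7: 4096
Level 8: 512
Level 9: 64
Level 10: 8
Level 11: 1

The root is level 0 and the size-1 base case is level 11 (the tree spans levels 0 through 11, i.e. 12 levels counting the root), so the depth is the number of divisions: log_8(8589934592) = 11

The recursion tree depth is log_8(8589934592) = 11. At each level, the problem size is divided by 8, so it takes 11 divisions to reduce to a base case of size 1. The algorithm makes 4 recursive calls at each level.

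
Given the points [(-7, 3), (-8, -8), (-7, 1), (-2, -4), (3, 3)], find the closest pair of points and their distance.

Computing all pairwise distances among 5 points:

d((-7, 3), (-8, -8)) = 11.0454
d((-7, 3), (-7, 1)) = 2.0 <-- minimum
d((-7, 3), (-2, -4)) = 8.6023
d((-7, 3), (3, 3)) = 10.0
d((-8, -8), (-7, 1)) = 9.0554
d((-8, -8), (-2, -4)) = 7.2111
d((-8, -8), (3, 3)) = 15.5563
d((-7, 1), (-2, -4)) = 7.0711
d((-7, 1), (3, 3)) = 10.198
d((-2, -4), (3, 3)) = 8.6023

Closest pair: (-7, 3) and (-7, 1) with distance 2.0

The closest pair is (-7, 3) and (-7, 1) with Euclidean distance 2.0. For 5 points, brute-force pairwise comparison is shown above. For large n, the divide-and-conquer algorithm (sort by x, recurse on halves, check the dividing strip) achieves O(n log n).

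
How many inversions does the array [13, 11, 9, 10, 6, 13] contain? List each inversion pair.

Finding inversions in [13, 11, 9, 10, 6, 13]:

(0, 1): arr[0]=13 > arr[1]=11
(0, 2): arr[0]=13 > arr[2]=9
(0, 3): arr[0]=13 > arr[3]=10
(0, 4): arr[0]=13 > arr[4]=6
(1, 2): arr[1]=11 > arr[2]=9
(1, 3): arr[1]=11 > arr[3]=10
(1, 4): arr[1]=11 > arr[4]=6
(2, 4): arr[2]=9 > arr[4]=6
(3, 4): arr[3]=10 > arr[4]=6

Total inversions: 9

The array has 9 inversion(s): (0,1), (0,2), (0,3), (0,4), (1,2), (1,3), (1,4), (2,4), (3,4). Each pair (i,j) satisfies i < j and arr[i] > arr[j].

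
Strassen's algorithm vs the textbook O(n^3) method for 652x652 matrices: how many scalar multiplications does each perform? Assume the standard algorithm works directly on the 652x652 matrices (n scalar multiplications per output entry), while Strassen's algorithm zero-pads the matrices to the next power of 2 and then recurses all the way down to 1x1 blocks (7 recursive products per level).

Matrix multiplication for 652x652 matrices:

Strassen's algorithm requires power-of-2 dimensions. Pad 652x652 to 1024x1024 (next power of 2).

Standard algorithm: 652^3 = 277167808 multiplications
Strassen's algorithm: 7^(log2(1024)) = 7^10 = 282475249 multiplications
Difference: 277167808 - 282475249 = -5307441 (Strassen uses MORE here due to padding overhead — for small or just-over-power-of-2 n, padding can outweigh the per-level savings)

Standard: 277167808 multiplications (652^3). Strassen: 282475249 multiplications (7^10, after padding to 1024x1024). Strassen reduces 8 recursive multiplications to 7 at each level.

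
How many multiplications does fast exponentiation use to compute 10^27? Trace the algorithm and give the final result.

Computing 10^27 by squaring (build up from 10^1; each line after the first costs one multiplication):

10^1 = 10
10^2 = (10^1)^2 = 10^2 = 100
10^3 = 10 * 10^2 = 10 * 100 = 1000
10^6 = (10^3)^2 = 1000^2 = 1000000
10^12 = (10^6)^2 = 1000000^2 = 1000000000000
10^13 = 10 * 10^12 = 10 * 1000000000000 = 10000000000000
10^26 = (10^13)^2 = 10000000000000^2 = 100000000000000000000000000
10^27 = 10 * 10^26 = 10 * 100000000000000000000000000 = 1000000000000000000000000000

Result: 1000000000000000000000000000
Multiplications needed: 7 (7 lines after 10^1)

10^27 = 1000000000000000000000000000. Using exponentiation by squaring, this requires 7 multiplications. The key idea: if the exponent is even, square the half-power; if odd, multiply by the base once.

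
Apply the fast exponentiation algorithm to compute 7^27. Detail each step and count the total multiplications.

Computing 7^27 by squaring (build up from 7^1; each line after the first costs one multiplication):

7^1 = 7
7^2 = (7^1)^2 = 7^2 = 49
7^3 = 7 * 7^2 = 7 * 49 = 343
7^6 = (7^3)^2 = 343^2 = 117649
7^12 = (7^6)^2 = 117649^2 = 13841287201
7^13 = 7 * 7^12 = 7 * 13841287201 = 96889010407
7^26 = (7^13)^2 = 96889010407^2 = 9387480337647754305649
7^27 = 7 * 7^26 = 7 * 9387480337647754305649 = 65712362363534280139543

Result: 65712362363534280139543
Multiplications needed: 7 (7 lines after 7^1)

7^27 = 65712362363534280139543. Using exponentiation by squaring, this requires 7 multiplications. The key idea: if the exponent is even, square the half-power; if odd, multiply by the base once.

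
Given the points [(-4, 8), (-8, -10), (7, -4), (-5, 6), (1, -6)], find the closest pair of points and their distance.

Computing all pairwise distances among 5 points:

d((-4, 8), (-8, -10)) = 18.4391
d((-4, 8), (7, -4)) = 16.2788
d((-4, 8), (-5, 6)) = 2.2361 <-- minimum
d((-4, 8), (1, -6)) = 14.8661
d((-8, -10), (7, -4)) = 16.1555
d((-8, -10), (-5, 6)) = 16.2788
d((-8, -10), (1, -6)) = 9.8489
d((7, -4), (-5, 6)) = 15.6205
d((7, -4), (1, -6)) = 6.3246
d((-5, 6), (1, -6)) = 13.4164

Closest pair: (-4, 8) and (-5, 6) with distance 2.2361

The closest pair is (-4, 8) and (-5, 6) with Euclidean distance 2.2361. For 5 points, brute-force pairwise comparison is shown above. For large n, the divide-and-conquer algorithm (sort by x, recurse on halves, check the dividing strip) achieves O(n log n).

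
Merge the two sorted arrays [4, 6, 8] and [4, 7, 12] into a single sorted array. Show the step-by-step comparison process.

Merging process:

Compare 4 vs 4: take 4 from left. Merged: [4]
Compare 6 vs 4: take 4 from right. Merged: [4, 4]
Compare 6 vs 7: take 6 from left. Merged: [4, 4, 6]
Compare 8 vs 7: take 7 from right. Merged: [4, 4, 6, 7]
Compare 8 vs 12: take 8 from left. Merged: [4, 4, 6, 7, 8]
Append remaining from right: [12]. Merged: [4, 4, 6, 7, 8, 12]

Final merged array: [4, 4, 6, 7, 8, 12]
Total comparisons: 5

The merged array is [4, 4, 6, 7, 8, 12], requiring 5 comparisons. The merge step runs in O(n) time where n is the total number of elements.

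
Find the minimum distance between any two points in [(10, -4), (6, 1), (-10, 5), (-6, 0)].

Computing all pairwise distances among 4 points:

d((10, -4), (6, 1)) = 6.4031 <-- minimum
d((10, -4), (-10, 5)) = 21.9317
d((10, -4), (-6, 0)) = 16.4924
d((6, 1), (-10, 5)) = 16.4924
d((6, 1), (-6, 0)) = 12.0416
d((-10, 5), (-6, 0)) = 6.4031 <-- minimum

Minimum distance: 6.4031 (tie among 2 pairs: (10, -4) and (6, 1); (-10, 5) and (-6, 0))

The minimum Euclidean distance is 6.4031. There is a tie: 2 pairs achieve this minimum — (10, -4) and (6, 1); (-10, 5) and (-6, 0). Any of these is a valid closest pair. For 4 points, brute-force pairwise comparison is shown above. For large n, the divide-and-conquer algorithm (sort by x, recurse on halves, check the dividing strip) achieves O(n log n).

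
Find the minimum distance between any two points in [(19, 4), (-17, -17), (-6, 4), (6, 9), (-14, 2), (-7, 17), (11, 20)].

Computing all pairwise distances among 7 points:

d((19, 4), (-17, -17)) = 41.6773
d((19, 4), (-6, 4)) = 25.0
d((19, 4), (6, 9)) = 13.9284
d((19, 4), (-14, 2)) = 33.0606
d((19, 4), (-7, 17)) = 29.0689
d((19, 4), (11, 20)) = 17.8885
d((-17, -17), (-6, 4)) = 23.7065
d((-17, -17), (6, 9)) = 34.7131
d((-17, -17), (-14, 2)) = 19.2354
d((-17, -17), (-7, 17)) = 35.4401
d((-17, -17), (11, 20)) = 46.4004
d((-6, 4), (6, 9)) = 13.0
d((-6, 4), (-14, 2)) = 8.2462 <-- minimum
d((-6, 4), (-7, 17)) = 13.0384
d((-6, 4), (11, 20)) = 23.3452
d((6, 9), (-14, 2)) = 21.1896
d((6, 9), (-7, 17)) = 15.2643
d((6, 9), (11, 20)) = 12.083
d((-14, 2), (-7, 17)) = 16.5529
d((-14, 2), (11, 20)) = 30.8058
d((-7, 17), (11, 20)) = 18.2483

Closest pair: (-6, 4) and (-14, 2) with distance 8.2462

The closest pair is (-6, 4) and (-14, 2) with Euclidean distance 8.2462. For 7 points, brute-force pairwise comparison is shown above. For large n, the divide-and-conquer algorithm (sort by x, recurse on halves, check the dividing strip) achieves O(n log n).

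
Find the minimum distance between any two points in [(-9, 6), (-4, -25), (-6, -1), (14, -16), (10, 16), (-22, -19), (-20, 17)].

Computing all pairwise distances among 7 points:

d((-9, 6), (-4, -25)) = 31.4006
d((-9, 6), (-6, -1)) = 7.6158 <-- minimum
d((-9, 6), (14, -16)) = 31.8277
d((-9, 6), (10, 16)) = 21.4709
d((-9, 6), (-22, -19)) = 28.178
d((-9, 6), (-20, 17)) = 15.5563
d((-4, -25), (-6, -1)) = 24.0832
d((-4, -25), (14, -16)) = 20.1246
d((-4, -25), (10, 16)) = 43.3244
d((-4, -25), (-22, -19)) = 18.9737
d((-4, -25), (-20, 17)) = 44.9444
d((-6, -1), (14, -16)) = 25.0
d((-6, -1), (10, 16)) = 23.3452
d((-6, -1), (-22, -19)) = 24.0832
d((-6, -1), (-20, 17)) = 22.8035
d((14, -16), (10, 16)) = 32.249
d((14, -16), (-22, -19)) = 36.1248
d((14, -16), (-20, 17)) = 47.3814
d((10, 16), (-22, -19)) = 47.4236
d((10, 16), (-20, 17)) = 30.0167
d((-22, -19), (-20, 17)) = 36.0555

Closest pair: (-9, 6) and (-6, -1) with distance 7.6158

The closest pair is (-9, 6) and (-6, -1) with Euclidean distance 7.6158. For 7 points, brute-force pairwise comparison is shown above. For large n, the divide-and-conquer algorithm (sort by x, recurse on halves, check the dividing strip) achieves O(n log n).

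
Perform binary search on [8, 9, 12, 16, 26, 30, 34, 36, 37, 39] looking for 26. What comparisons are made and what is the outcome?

Binary search for 26 in [8, 9, 12, 16, 26, 30, 34, 36, 37, 39]:

lo=0, hi=9, mid=4, arr[mid]=26 -> Found target at index 4!

Binary search finds 26 at index 4 after 1 comparisons. The search repeatedly halves the search space by comparing with the middle element.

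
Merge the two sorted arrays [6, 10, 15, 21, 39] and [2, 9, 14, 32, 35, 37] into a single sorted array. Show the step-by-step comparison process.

Merging process:

Compare 6 vs 2: take 2 from right. Merged: [2]
Compare 6 vs 9: take 6 from left. Merged: [2, 6]
Compare 10 vs 9: take 9 from right. Merged: [2, 6, 9]
Compare 10 vs 14: take 10 from left. Merged: [2, 6, 9, 10]
Compare 15 vs 14: take 14 from right. Merged: [2, 6, 9, 10, 14]
Compare 15 vs 32: take 15 from left. Merged: [2, 6, 9, 10, 14, 15]
Compare 21 vs 32: take 21 from left. Merged: [2, 6, 9, 10, 14, 15, 21]
Compare 39 vs 32: take 32 from right. Merged: [2, 6, 9, 10, 14, 15, 21, 32]
Compare 39 vs 35: take 35 from right. Merged: [2, 6, 9, 10, 14, 15, 21, 32, 35]
Compare 39 vs 37: take 37 from right. Merged: [2, 6, 9, 10, 14, 15, 21, 32, 35, 37]
Append remaining from left: [39]. Merged: [2, 6, 9, 10, 14, 15, 21, 32, 35, 37, 39]

Final merged array: [2, 6, 9, 10, 14, 15, 21, 32, 35, 37, 39]
Total comparisons: 10

The merged array is [2, 6, 9, 10, 14, 15, 21, 32, 35, 37, 39], requiring 10 comparisons. The merge step runs in O(n) time where n is the total number of elements.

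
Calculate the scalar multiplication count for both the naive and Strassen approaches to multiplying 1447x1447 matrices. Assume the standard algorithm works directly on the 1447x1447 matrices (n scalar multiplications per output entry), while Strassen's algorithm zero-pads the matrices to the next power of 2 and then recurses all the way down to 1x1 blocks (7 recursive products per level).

Matrix multiplication for 1447x1447 matrices:

Strassen's algorithm requires power-of-2 dimensions. Pad 1447x1447 to 2048x2048 (next power of 2).

Standard algorithm: 1447^3 = 3029741623 multiplications
Strassen's algorithm: 7^(log2(2048)) = 7^11 = 1977326743 multiplications
Savings: 3029741623 - 1977326743 = 1052414880 multiplications

Standard: 3029741623 multiplications (1447^3). Strassen: 1977326743 multiplications (7^11, after padding to 2048x2048). Strassen reduces 8 recursive multiplications to 7 at each level.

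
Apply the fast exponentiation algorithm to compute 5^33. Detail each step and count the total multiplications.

Computing 5^33 by squaring (build up from 5^1; each line after the first costs one multiplication):

5^1 = 5
5^2 = (5^1)^2 = 5^2 = 25
5^4 = (5^2)^2 = 25^2 = 625
5^8 = (5^4)^2 = 625^2 = 390625
5^16 = (5^8)^2 = 390625^2 = 152587890625
5^32 = (5^16)^2 = 152587890625^2 = 23283064365386962890625
5^33 = 5 * 5^32 = 5 * 23283064365386962890625 = 116415321826934814453125

Result: 116415321826934814453125
Multiplications needed: 6 (6 lines after 5^1)

5^33 = 116415321826934814453125. Using exponentiation by squaring, this requires 6 multiplications. The key idea: if the exponent is even, square the half-power; if odd, multiply by the base once.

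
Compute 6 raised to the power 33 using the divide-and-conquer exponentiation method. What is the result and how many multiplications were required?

Computing 6^33 by squaring (build up from 6^1; each line after the first costs one multiplication):

6^1 = 6
6^2 = (6^1)^2 = 6^2 = 36
6^4 = (6^2)^2 = 36^2 = 1296
6^8 = (6^4)^2 = 1296^2 = 1679616
6^16 = (6^8)^2 = 1679616^2 = 2821109907456
6^32 = (6^16)^2 = 2821109907456^2 = 7958661109946400884391936
6^33 = 6 * 6^32 = 6 * 7958661109946400884391936 = 47751966659678405306351616

Result: 47751966659678405306351616
Multiplications needed: 6 (6 lines after 6^1)

6^33 = 47751966659678405306351616. Using exponentiation by squaring, this requires 6 multiplications. The key idea: if the exponent is even, square the half-power; if odd, multiply by the base once.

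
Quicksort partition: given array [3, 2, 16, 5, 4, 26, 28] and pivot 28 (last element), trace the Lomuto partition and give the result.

Lomuto partition with pivot = 28:

Initial array: [3, 2, 16, 5, 4, 26, 28]

arr[0]=3 <= 28: swap with position 0, array becomes [3, 2, 16, 5, 4, 26, 28]
arr[1]=2 <= 28: swap with position 1, array becomes [3, 2, 16, 5, 4, 26, 28]
arr[2]=16 <= 28: swap with position 2, array becomes [3, 2, 16, 5, 4, 26, 28]
arr[3]=5 <= 28: swap with position 3, array becomes [3, 2, 16, 5, 4, 26, 28]
arr[4]=4 <= 28: swap with position 4, array becomes [3, 2, 16, 5, 4, 26, 28]
arr[5]=26 <= 28: swap with position 5, array becomes [3, 2, 16, 5, 4, 26, 28]

Place pivot at position 6: [3, 2, 16, 5, 4, 26, 28]
Pivot position: 6

After partitioning with pivot 28, the array becomes [3, 2, 16, 5, 4, 26, 28]. The pivot is placed at index 6. All elements to the left of the pivot are <= 28, and all elements to the right are > 28.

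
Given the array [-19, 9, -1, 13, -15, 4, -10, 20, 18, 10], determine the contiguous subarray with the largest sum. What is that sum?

Using Kadane's algorithm on [-19, 9, -1, 13, -15, 4, -10, 20, 18, 10]:

Scanning through the array:
Position 1 (value 9): max_ending_here = 9, max_so_far = 9
Position 2 (value -1): max_ending_here = 8, max_so_far = 9
Position 3 (value 13): max_ending_here = 21, max_so_far = 21
Position 4 (value -15): max_ending_here = 6, max_so_far = 21
Position 5 (value 4): max_ending_here = 10, max_so_far = 21
Position 6 (value -10): max_ending_here = 0, max_so_far = 21
Position 7 (value 20): max_ending_here = 20, max_so_far = 21
Position 8 (value 18): max_ending_here = 38, max_so_far = 38
Position 9 (value 10): max_ending_here = 48, max_so_far = 48

Maximum subarray: [9, -1, 13, -15, 4, -10, 20, 18, 10]
Maximum sum: 48

The maximum subarray is [9, -1, 13, -15, 4, -10, 20, 18, 10] with sum 48. This subarray runs from index 1 to index 9.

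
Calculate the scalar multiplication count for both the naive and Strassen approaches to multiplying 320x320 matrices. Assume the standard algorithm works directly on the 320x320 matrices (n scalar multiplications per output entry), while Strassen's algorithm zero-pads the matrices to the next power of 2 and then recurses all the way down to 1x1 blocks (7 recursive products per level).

Matrix multiplication for 320x320 matrices:

Strassen's algorithm requires power-of-2 dimensions. Pad 320x320 to 512x512 (next power of 2).

Standard algorithm: 320^3 = 32768000 multiplications
Strassen's algorithm: 7^(log2(512)) = 7^9 = 40353607 multiplications
Difference: 32768000 - 40353607 = -7585607 (Strassen uses MORE here due to padding overhead — for small or just-over-power-of-2 n, padding can outweigh the per-level savings)

Standard: 32768000 multiplications (320^3). Strassen: 40353607 multiplications (7^9, after padding to 512x512). Strassen reduces 8 recursive multiplications to 7 at each level.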